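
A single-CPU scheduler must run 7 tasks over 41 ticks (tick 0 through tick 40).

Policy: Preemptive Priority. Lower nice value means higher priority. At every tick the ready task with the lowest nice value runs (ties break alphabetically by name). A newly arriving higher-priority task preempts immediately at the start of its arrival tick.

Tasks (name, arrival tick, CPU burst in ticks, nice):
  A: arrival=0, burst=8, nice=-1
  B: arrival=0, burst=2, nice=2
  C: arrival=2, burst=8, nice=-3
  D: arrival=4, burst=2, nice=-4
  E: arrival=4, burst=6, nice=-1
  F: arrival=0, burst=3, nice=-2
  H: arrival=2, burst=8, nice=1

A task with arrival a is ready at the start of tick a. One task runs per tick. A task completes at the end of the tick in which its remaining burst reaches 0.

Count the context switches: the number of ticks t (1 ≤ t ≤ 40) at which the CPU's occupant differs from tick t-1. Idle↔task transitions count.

t=0: ready={A,B,F} → run F
t=1: ready={A,B,F} → run F
t=2: ready={A,B,C,F,H} → run C
t=3: ready={A,B,C,F,H} → run C
t=4: ready={A,B,C,D,E,F,H} → run D
t=5: ready={A,B,C,D,E,F,H} → run D
t=6: ready={A,B,C,E,F,H} → run C
t=7: ready={A,B,C,E,F,H} → run C
t=8: ready={A,B,C,E,F,H} → run C
t=9: ready={A,B,C,E,F,H} → run C
t=10: ready={A,B,C,E,F,H} → run C
t=11: ready={A,B,C,E,F,H} → run C
t=12: ready={A,B,E,F,H} → run F
t=13: ready={A,B,E,H} → run A
t=14: ready={A,B,E,H} → run A
t=15: ready={A,B,E,H} → run A
t=16: ready={A,B,E,H} → run A
t=17: ready={A,B,E,H} → run A
t=18: ready={A,B,E,H} → run A
t=19: ready={A,B,E,H} → run A
t=20: ready={A,B,E,H} → run A
t=21: ready={B,E,H} → run E
t=22: ready={B,E,H} → run E
t=23: ready={B,E,H} → run E
t=24: ready={B,E,H} → run E
t=25: ready={B,E,H} → run E
t=26: ready={B,E,H} → run E
t=27: ready={B,H} → run H
t=28: ready={B,H} → run H
t=29: ready={B,H} → run H
t=30: ready={B,H} → run H
t=31: ready={B,H} → run H
t=32: ready={B,H} → run H
t=33: ready={B,H} → run H
t=34: ready={B,H} → run H
t=35: ready={B} → run B
t=36: ready={B} → run B
t=37: (idle)
t=38: (idle)
t=39: (idle)
t=40: (idle)

context switches = 9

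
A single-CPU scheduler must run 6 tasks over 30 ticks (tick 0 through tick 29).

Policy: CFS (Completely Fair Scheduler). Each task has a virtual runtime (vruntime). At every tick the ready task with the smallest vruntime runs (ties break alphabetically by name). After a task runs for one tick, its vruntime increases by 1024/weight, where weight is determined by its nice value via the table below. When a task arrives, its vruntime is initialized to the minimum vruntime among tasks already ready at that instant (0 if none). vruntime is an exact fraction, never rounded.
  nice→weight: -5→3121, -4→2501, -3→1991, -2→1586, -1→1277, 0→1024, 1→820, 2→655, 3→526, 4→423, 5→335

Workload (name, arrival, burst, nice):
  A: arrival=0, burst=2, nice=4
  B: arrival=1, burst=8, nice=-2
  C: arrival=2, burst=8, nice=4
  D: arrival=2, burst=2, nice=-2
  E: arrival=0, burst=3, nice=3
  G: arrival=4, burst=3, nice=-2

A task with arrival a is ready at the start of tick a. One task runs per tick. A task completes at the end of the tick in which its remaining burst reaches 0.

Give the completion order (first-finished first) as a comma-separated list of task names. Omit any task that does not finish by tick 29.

t=0: vr[A=0 E=0] → run A
t=1: vr[A=1024/423 B=0 E=0] → run B
t=2: vr[A=1024/423 B=512/793 C=0 D=0 E=0] → run C
t=3: vr[A=1024/423 B=512/793 C=1024/423 D=0 E=0] → run D
t=4: vr[A=1024/423 B=512/793 C=1024/423 D=512/793 E=0 G=0] → run E
t=5: vr[A=1024/423 B=512/793 C=1024/423 D=512/793 E=512/263 G=0] → run G
t=6: vr[A=1024/423 B=512/793 C=1024/423 D=512/793 E=512/263 G=512/793] → run B
t=7: vr[A=1024/423 B=1024/793 C=1024/423 D=512/793 E=512/263 G=512/793] → run D
t=8: vr[A=1024/423 B=1024/793 C=1024/423 E=512/263 G=512/793] → run G
t=9: vr[A=1024/423 B=1024/793 C=1024/423 E=512/263 G=1024/793] → run B
t=10: vr[A=1024/423 B=1536/793 C=1024/423 E=512/263 G=1024/793] → run G
t=11: vr[A=1024/423 B=1536/793 C=1024/423 E=512/263] → run B
t=12: vr[A=1024/423 B=2048/793 C=1024/423 E=512/263] → run E
t=13: vr[A=1024/423 B=2048/793 C=1024/423 E=1024/263] → run A
t=14: vr[B=2048/793 C=1024/423 E=1024/263] → run C
t=15: vr[B=2048/793 C=2048/423 E=1024/263] → run B
t=16: vr[B=2560/793 C=2048/423 E=1024/263] → run B
t=17: vr[B=3072/793 C=2048/423 E=1024/263] → run B
t=18: vr[B=3584/793 C=2048/423 E=1024/263] → run E
t=19: vr[B=3584/793 C=2048/423] → run B
t=20: vr[C=2048/423] → run C
t=21: vr[C=1024/141] → run C
t=22: vr[C=4096/423] → run C
t=23: vr[C=5120/423] → run C
t=24: vr[C=2048/141] → run C
t=25: vr[C=7168/423] → run C
t=26: (idle)
t=27: (idle)
t=28: (idle)
t=29: (idle)

completion order = D, G, A, E, B, C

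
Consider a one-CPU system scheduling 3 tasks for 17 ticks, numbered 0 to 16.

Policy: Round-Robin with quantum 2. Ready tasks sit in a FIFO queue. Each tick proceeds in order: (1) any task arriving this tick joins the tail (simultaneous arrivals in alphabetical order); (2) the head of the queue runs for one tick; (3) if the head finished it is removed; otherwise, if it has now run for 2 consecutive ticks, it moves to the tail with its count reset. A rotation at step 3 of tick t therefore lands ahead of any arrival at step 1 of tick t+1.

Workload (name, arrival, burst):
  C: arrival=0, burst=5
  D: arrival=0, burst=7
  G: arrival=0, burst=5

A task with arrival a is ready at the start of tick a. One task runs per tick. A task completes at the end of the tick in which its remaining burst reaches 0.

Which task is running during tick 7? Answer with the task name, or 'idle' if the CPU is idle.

running at tick 7 = C

t=0: queue=[C,D,G] q_used=0 → run C
t=1: queue=[C,D,G] q_used=1 → run C
t=2: queue=[D,G,C] q_used=0 → run D
t=3: queue=[D,G,C] q_used=1 → run D
t=4: queue=[G,C,D] q_used=0 → run G
t=5: queue=[G,C,D] q_used=1 → run G
t=6: queue=[C,D,G] q_used=0 → run C
t=7: queue=[C,D,G] q_used=1 → run C
t=8: queue=[D,G,C] q_used=0 → run D
t=9: queue=[D,G,C] q_used=1 → run D
t=10: queue=[G,C,D] q_used=0 → run G
t=11: queue=[G,C,D] q_used=1 → run G
t=12: queue=[C,D,G] q_used=0 → run C
t=13: queue=[D,G] q_used=0 → run D
t=14: queue=[D,G] q_used=1 → run D
t=15: queue=[G,D] q_used=0 → run G
t=16: queue=[D] q_used=0 → run D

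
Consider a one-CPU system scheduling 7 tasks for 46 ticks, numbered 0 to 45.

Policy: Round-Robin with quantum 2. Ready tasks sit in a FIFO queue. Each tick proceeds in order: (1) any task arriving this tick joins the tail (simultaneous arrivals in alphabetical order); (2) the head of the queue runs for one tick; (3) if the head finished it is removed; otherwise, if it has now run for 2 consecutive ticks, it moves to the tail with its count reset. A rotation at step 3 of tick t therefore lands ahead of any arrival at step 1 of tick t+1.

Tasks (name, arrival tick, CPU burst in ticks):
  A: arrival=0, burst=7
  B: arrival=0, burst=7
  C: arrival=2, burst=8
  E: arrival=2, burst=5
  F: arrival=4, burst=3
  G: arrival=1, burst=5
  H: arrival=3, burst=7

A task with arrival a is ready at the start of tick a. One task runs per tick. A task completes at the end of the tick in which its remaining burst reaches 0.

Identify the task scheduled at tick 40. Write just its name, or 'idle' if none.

running at tick 40 = C

t=0: queue=[A,B] q_used=0 → run A
t=1: queue=[A,B,G] q_used=1 → run A
t=2: queue=[B,G,A,C,E] q_used=0 → run B
t=3: queue=[B,G,A,C,E,H] q_used=1 → run B
t=4: queue=[G,A,C,E,H,B,F] q_used=0 → run G
t=5: queue=[G,A,C,E,H,B,F] q_used=1 → run G
t=6: queue=[A,C,E,H,B,F,G] q_used=0 → run A
t=7: queue=[A,C,E,H,B,F,G] q_used=1 → run A
t=8: queue=[C,E,H,B,F,G,A] q_used=0 → run C
t=9: queue=[C,E,H,B,F,G,A] q_used=1 → run C
t=10: queue=[E,H,B,F,G,A,C] q_used=0 → run E
t=11: queue=[E,H,B,F,G,A,C] q_used=1 → run E
t=12: queue=[H,B,F,G,A,C,E] q_used=0 → run H
t=13: queue=[H,B,F,G,A,C,E] q_used=1 → run H
t=14: queue=[B,F,G,A,C,E,H] q_used=0 → run B
t=15: queue=[B,F,G,A,C,E,H] q_used=1 → run B
t=16: queue=[F,G,A,C,E,H,B] q_used=0 → run F
t=17: queue=[F,G,A,C,E,H,B] q_used=1 → run F
t=18: queue=[G,A,C,E,H,B,F] q_used=0 → run G
t=19: queue=[G,A,C,E,H,B,F] q_used=1 → run G
t=20: queue=[A,C,E,H,B,F,G] q_used=0 → run A
t=21: queue=[A,C,E,H,B,F,G] q_used=1 → run A
t=22: queue=[C,E,H,B,F,G,A] q_used=0 → run C
t=23: queue=[C,E,H,B,F,G,A] q_used=1 → run C
t=24: queue=[E,H,B,F,G,A,C] q_used=0 → run E
t=25: queue=[E,H,B,F,G,A,C] q_used=1 → run E
t=26: queue=[H,B,F,G,A,C,E] q_used=0 → run H
t=27: queue=[H,B,F,G,A,C,E] q_used=1 → run H
t=28: queue=[B,F,G,A,C,E,H] q_used=0 → run B
t=29: queue=[B,F,G,A,C,E,H] q_used=1 → run B
t=30: queue=[F,G,A,C,E,H,B] q_used=0 → run F
t=31: queue=[G,A,C,E,H,B] q_used=0 → run G
t=32: queue=[A,C,E,H,B] q_used=0 → run A
t=33: queue=[C,E,H,B] q_used=0 → run C
t=34: queue=[C,E,H,B] q_used=1 → run C
t=35: queue=[E,H,B,C] q_used=0 → run E
t=36: queue=[H,B,C] q_used=0 → run H
t=37: queue=[H,B,C] q_used=1 → run H
t=38: queue=[B,C,H] q_used=0 → run B
t=39: queue=[C,H] q_used=0 → run C
t=40: queue=[C,H] q_used=1 → run C
t=41: queue=[H] q_used=0 → run H
t=42: (idle)
t=43: (idle)
t=44: (idle)
t=45: (idle)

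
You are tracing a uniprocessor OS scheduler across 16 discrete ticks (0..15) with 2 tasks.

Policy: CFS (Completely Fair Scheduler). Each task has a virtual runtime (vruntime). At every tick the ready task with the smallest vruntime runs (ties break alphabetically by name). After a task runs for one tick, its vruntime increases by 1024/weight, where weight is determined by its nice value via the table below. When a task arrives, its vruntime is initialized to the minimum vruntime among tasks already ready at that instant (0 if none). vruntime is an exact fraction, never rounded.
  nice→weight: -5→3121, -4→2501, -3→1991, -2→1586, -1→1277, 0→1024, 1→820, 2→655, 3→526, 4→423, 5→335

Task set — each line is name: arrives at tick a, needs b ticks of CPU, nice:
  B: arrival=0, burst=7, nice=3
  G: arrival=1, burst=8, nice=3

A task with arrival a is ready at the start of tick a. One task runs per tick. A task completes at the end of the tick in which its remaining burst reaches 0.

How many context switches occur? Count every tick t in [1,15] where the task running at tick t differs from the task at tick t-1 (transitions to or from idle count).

t=0: vr[B=0] → run B
t=1: vr[B=512/263 G=512/263] → run B
t=2: vr[B=1024/263 G=512/263] → run G
t=3: vr[B=1024/263 G=1024/263] → run B
t=4: vr[B=1536/263 G=1024/263] → run G
t=5: vr[B=1536/263 G=1536/263] → run B
t=6: vr[B=2048/263 G=1536/263] → run G
t=7: vr[B=2048/263 G=2048/263] → run B
t=8: vr[B=2560/263 G=2048/263] → run G
t=9: vr[B=2560/263 G=2560/263] → run B
t=10: vr[B=3072/263 G=2560/263] → run G
t=11: vr[B=3072/263 G=3072/263] → run B
t=12: vr[G=3072/263] → run G
t=13: vr[G=3584/263] → run G
t=14: vr[G=4096/263] → run G
t=15: (idle)

context switches = 12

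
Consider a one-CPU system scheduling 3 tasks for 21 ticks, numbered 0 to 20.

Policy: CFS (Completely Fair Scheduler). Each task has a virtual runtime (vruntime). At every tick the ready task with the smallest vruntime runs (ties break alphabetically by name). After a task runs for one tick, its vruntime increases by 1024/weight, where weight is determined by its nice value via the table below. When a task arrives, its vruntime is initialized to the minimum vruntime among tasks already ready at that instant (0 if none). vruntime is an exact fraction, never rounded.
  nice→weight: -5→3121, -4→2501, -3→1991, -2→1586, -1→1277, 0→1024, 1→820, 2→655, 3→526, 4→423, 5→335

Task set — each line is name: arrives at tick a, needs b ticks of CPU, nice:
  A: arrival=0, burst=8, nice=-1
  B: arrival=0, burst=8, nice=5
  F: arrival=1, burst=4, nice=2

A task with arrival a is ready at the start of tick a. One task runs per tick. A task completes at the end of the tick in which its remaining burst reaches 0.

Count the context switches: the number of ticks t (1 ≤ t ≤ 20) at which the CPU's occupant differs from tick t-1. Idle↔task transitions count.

context switches = 12

t=0: vr[A=0 B=0] → run A
t=1: vr[A=1024/1277 B=0 F=0] → run B
t=2: vr[A=1024/1277 B=1024/335 F=0] → run F
t=3: vr[A=1024/1277 B=1024/335 F=1024/655] → run A
t=4: vr[A=2048/1277 B=1024/335 F=1024/655] → run F
t=5: vr[A=2048/1277 B=1024/335 F=2048/655] → run A
t=6: vr[A=3072/1277 B=1024/335 F=2048/655] → run A
t=7: vr[A=4096/1277 B=1024/335 F=2048/655] → run B
t=8: vr[A=4096/1277 B=2048/335 F=2048/655] → run F
t=9: vr[A=4096/1277 B=2048/335 F=3072/655] → run A
t=10: vr[A=5120/1277 B=2048/335 F=3072/655] → run A
t=11: vr[A=6144/1277 B=2048/335 F=3072/655] → run F
t=12: vr[A=6144/1277 B=2048/335] → run A
t=13: vr[A=7168/1277 B=2048/335] → run A
t=14: vr[B=2048/335] → run B
t=15: vr[B=3072/335] → run B
t=16: vr[B=4096/335] → run B
t=17: vr[B=1024/67] → run B
t=18: vr[B=6144/335] → run B
t=19: vr[B=7168/335] → run B
t=20: (idle)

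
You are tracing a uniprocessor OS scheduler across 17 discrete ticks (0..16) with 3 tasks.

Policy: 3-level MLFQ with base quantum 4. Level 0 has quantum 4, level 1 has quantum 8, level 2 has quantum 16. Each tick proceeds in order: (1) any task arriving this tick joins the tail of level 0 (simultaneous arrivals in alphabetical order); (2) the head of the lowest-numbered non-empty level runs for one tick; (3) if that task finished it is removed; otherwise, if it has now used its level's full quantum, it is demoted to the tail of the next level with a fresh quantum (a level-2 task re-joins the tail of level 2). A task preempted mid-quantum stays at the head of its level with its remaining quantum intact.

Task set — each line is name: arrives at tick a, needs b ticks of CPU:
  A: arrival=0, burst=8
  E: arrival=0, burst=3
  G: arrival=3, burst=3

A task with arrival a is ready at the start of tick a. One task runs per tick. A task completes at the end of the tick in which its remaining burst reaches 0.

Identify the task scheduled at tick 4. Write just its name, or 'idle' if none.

running at tick 4 = E

t=0: L0/L1/L2 = AE/-/- → run A
t=1: L0/L1/L2 = AE/-/- → run A
t=2: L0/L1/L2 = AE/-/- → run A
t=3: L0/L1/L2 = AEG/-/- → run A
t=4: L0/L1/L2 = EG/A/- → run E
t=5: L0/L1/L2 = EG/A/- → run E
t=6: L0/L1/L2 = EG/A/- → run E
t=7: L0/L1/L2 = G/A/- → run G
t=8: L0/L1/L2 = G/A/- → run G
t=9: L0/L1/L2 = G/A/- → run G
t=10: L0/L1/L2 = -/A/- → run A
t=11: L0/L1/L2 = -/A/- → run A
t=12: L0/L1/L2 = -/A/- → run A
t=13: L0/L1/L2 = -/A/- → run A
t=14: (idle)
t=15: (idle)
t=16: (idle)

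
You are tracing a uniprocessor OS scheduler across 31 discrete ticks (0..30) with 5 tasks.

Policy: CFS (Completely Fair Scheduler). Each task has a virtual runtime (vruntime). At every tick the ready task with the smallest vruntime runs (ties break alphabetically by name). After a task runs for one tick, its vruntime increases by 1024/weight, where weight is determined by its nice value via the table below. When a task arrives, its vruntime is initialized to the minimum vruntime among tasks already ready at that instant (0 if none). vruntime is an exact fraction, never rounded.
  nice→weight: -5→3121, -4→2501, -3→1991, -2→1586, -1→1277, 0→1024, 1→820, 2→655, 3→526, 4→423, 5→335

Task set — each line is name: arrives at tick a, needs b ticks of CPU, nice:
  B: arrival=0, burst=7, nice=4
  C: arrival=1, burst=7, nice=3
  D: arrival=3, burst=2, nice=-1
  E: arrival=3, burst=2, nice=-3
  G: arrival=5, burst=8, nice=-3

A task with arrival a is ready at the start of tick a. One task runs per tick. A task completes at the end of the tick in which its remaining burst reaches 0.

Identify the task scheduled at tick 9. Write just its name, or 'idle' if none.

running at tick 9 = G

t=0: vr[B=0] → run B
t=1: vr[B=1024/423 C=1024/423] → run B
t=2: vr[B=2048/423 C=1024/423] → run C
t=3: vr[B=2048/423 C=485888/111249 D=485888/111249 E=485888/111249] → run C
t=4: vr[B=2048/423 C=702464/111249 D=485888/111249 E=485888/111249] → run D
t=5: vr[B=2048/423 C=702464/111249 D=734397952/142064973 E=485888/111249 G=485888/111249] → run E
t=6: vr[B=2048/423 C=702464/111249 D=734397952/142064973 E=1081321984/221496759 G=485888/111249] → run G
t=7: vr[B=2048/423 C=702464/111249 D=734397952/142064973 E=1081321984/221496759 G=1081321984/221496759] → run B
t=8: vr[B=1024/141 C=702464/111249 D=734397952/142064973 E=1081321984/221496759 G=1081321984/221496759] → run E
t=9: vr[B=1024/141 C=702464/111249 D=734397952/142064973 G=1081321984/221496759] → run G
t=10: vr[B=1024/141 C=702464/111249 D=734397952/142064973 G=1195240960/221496759] → run D
t=11: vr[B=1024/141 C=702464/111249 G=1195240960/221496759] → run G
t=12: vr[B=1024/141 C=702464/111249 G=1309159936/221496759] → run G
t=13: vr[B=1024/141 C=702464/111249 G=1423078912/221496759] → run C
t=14: vr[B=1024/141 C=919040/111249 G=1423078912/221496759] → run G
t=15: vr[B=1024/141 C=919040/111249 G=1536997888/221496759] → run G
t=16: vr[B=1024/141 C=919040/111249 G=1650916864/221496759] → run B
t=17: vr[B=4096/423 C=919040/111249 G=1650916864/221496759] → run G
t=18: vr[B=4096/423 C=919040/111249 G=1764835840/221496759] → run G
t=19: vr[B=4096/423 C=919040/111249] → run C
t=20: vr[B=4096/423 C=1135616/111249] → run B
t=21: vr[B=5120/423 C=1135616/111249] → run C
t=22: vr[B=5120/423 C=1352192/111249] → run B
t=23: vr[B=2048/141 C=1352192/111249] → run C
t=24: vr[B=2048/141 C=1568768/111249] → run C
t=25: vr[B=2048/141] → run B
t=26: (idle)
t=27: (idle)
t=28: (idle)
t=29: (idle)
t=30: (idle)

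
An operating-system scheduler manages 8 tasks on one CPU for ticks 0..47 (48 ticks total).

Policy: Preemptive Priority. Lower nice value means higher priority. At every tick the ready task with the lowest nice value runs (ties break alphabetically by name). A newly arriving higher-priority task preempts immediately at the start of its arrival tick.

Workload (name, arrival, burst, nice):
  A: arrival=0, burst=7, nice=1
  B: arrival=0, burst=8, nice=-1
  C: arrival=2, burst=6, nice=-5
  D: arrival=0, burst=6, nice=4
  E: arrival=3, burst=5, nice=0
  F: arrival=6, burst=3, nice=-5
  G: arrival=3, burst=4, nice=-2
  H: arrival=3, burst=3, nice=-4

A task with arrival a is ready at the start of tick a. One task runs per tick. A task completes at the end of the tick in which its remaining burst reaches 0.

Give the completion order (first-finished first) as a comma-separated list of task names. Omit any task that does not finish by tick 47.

completion order = C, F, H, G, B, E, A, D

t=0: ready={A,B,D} → run B
t=1: ready={A,B,D} → run B
t=2: ready={A,B,C,D} → run C
t=3: ready={A,B,C,D,E,G,H} → run C
t=4: ready={A,B,C,D,E,G,H} → run C
t=5: ready={A,B,C,D,E,G,H} → run C
t=6: ready={A,B,C,D,E,F,G,H} → run C
t=7: ready={A,B,C,D,E,F,G,H} → run C
t=8: ready={A,B,D,E,F,G,H} → run F
t=9: ready={A,B,D,E,F,G,H} → run F
t=10: ready={A,B,D,E,F,G,H} → run F
t=11: ready={A,B,D,E,G,H} → run H
t=12: ready={A,B,D,E,G,H} → run H
t=13: ready={A,B,D,E,G,H} → run H
t=14: ready={A,B,D,E,G} → run G
t=15: ready={A,B,D,E,G} → run G
t=16: ready={A,B,D,E,G} → run G
t=17: ready={A,B,D,E,G} → run G
t=18: ready={A,B,D,E} → run B
t=19: ready={A,B,D,E} → run B
t=20: ready={A,B,D,E} → run B
t=21: ready={A,B,D,E} → run B
t=22: ready={A,B,D,E} → run B
t=23: ready={A,B,D,E} → run B
t=24: ready={A,D,E} → run E
t=25: ready={A,D,E} → run E
t=26: ready={A,D,E} → run E
t=27: ready={A,D,E} → run E
t=28: ready={A,D,E} → run E
t=29: ready={A,D} → run A
t=30: ready={A,D} → run A
t=31: ready={A,D} → run A
t=32: ready={A,D} → run A
t=33: ready={A,D} → run A
t=34: ready={A,D} → run A
t=35: ready={A,D} → run A
t=36: ready={D} → run D
t=37: ready={D} → run D
t=38: ready={D} → run D
t=39: ready={D} → run D
t=40: ready={D} → run D
t=41: ready={D} → run D
t=42: (idle)
t=43: (idle)
t=44: (idle)
t=45: (idle)
t=46: (idle)
t=47: (idle)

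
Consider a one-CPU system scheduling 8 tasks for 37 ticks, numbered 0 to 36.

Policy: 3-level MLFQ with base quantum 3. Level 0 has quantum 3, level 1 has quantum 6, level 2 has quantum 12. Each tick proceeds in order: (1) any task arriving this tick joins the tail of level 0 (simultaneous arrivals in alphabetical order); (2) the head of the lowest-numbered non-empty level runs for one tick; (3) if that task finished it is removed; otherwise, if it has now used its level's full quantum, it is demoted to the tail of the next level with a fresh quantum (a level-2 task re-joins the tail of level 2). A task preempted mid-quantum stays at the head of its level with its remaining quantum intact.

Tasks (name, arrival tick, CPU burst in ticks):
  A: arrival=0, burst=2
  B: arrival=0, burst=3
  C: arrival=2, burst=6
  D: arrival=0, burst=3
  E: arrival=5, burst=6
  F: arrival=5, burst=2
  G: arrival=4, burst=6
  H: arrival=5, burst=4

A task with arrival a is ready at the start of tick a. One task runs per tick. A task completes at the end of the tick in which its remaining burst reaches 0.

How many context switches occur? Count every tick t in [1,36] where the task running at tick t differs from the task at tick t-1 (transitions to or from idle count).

t=0: L0/L1/L2 = ABD/-/- → run A
t=1: L0/L1/L2 = ABD/-/- → run A
t=2: L0/L1/L2 = BDC/-/- → run B
t=3: L0/L1/L2 = BDC/-/- → run B
t=4: L0/L1/L2 = BDCG/-/- → run B
t=5: L0/L1/L2 = DCGEFH/-/- → run D
t=6: L0/L1/L2 = DCGEFH/-/- → run D
t=7: L0/L1/L2 = DCGEFH/-/- → run D
t=8: L0/L1/L2 = CGEFH/-/- → run C
t=9: L0/L1/L2 = CGEFH/-/- → run C
t=10: L0/L1/L2 = CGEFH/-/- → run C
t=11: L0/L1/L2 = GEFH/C/- → run G
t=12: L0/L1/L2 = GEFH/C/- → run G
t=13: L0/L1/L2 = GEFH/C/- → run G
t=14: L0/L1/L2 = EFH/CG/- → run E
t=15: L0/L1/L2 = EFH/CG/- → run E
t=16: L0/L1/L2 = EFH/CG/- → run E
t=17: L0/L1/L2 = FH/CGE/- → run F
t=18: L0/L1/L2 = FH/CGE/- → run F
t=19: L0/L1/L2 = H/CGE/- → run H
t=20: L0/L1/L2 = H/CGE/- → run H
t=21: L0/L1/L2 = H/CGE/- → run H
t=22: L0/L1/L2 = -/CGEH/- → run C
t=23: L0/L1/L2 = -/CGEH/- → run C
t=24: L0/L1/L2 = -/CGEH/- → run C
t=25: L0/L1/L2 = -/GEH/- → run G
t=26: L0/L1/L2 = -/GEH/- → run G
t=27: L0/L1/L2 = -/GEH/- → run G
t=28: L0/L1/L2 = -/EH/- → run E
t=29: L0/L1/L2 = -/EH/- → run E
t=30: L0/L1/L2 = -/EH/- → run E
t=31: L0/L1/L2 = -/H/- → run H
t=32: (idle)
t=33: (idle)
t=34: (idle)
t=35: (idle)
t=36: (idle)

context switches = 12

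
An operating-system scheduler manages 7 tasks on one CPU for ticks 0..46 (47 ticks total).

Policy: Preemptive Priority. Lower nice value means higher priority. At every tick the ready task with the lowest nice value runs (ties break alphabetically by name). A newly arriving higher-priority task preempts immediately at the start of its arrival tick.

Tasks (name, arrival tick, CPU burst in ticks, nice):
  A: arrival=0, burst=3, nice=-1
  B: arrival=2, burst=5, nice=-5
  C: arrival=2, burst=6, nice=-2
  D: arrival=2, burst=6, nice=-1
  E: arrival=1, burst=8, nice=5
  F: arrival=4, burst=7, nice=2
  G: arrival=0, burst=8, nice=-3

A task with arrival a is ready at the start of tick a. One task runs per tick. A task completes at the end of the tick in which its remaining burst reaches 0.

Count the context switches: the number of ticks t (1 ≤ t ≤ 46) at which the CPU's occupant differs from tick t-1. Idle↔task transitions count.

context switches = 8

t=0: ready={A,G} → run G
t=1: ready={A,E,G} → run G
t=2: ready={A,B,C,D,E,G} → run B
t=3: ready={A,B,C,D,E,G} → run B
t=4: ready={A,B,C,D,E,F,G} → run B
t=5: ready={A,B,C,D,E,F,G} → run B
t=6: ready={A,B,C,D,E,F,G} → run B
t=7: ready={A,C,D,E,F,G} → run G
t=8: ready={A,C,D,E,F,G} → run G
t=9: ready={A,C,D,E,F,G} → run G
t=10: ready={A,C,D,E,F,G} → run G
t=11: ready={A,C,D,E,F,G} → run G
t=12: ready={A,C,D,E,F,G} → run G
t=13: ready={A,C,D,E,F} → run C
t=14: ready={A,C,D,E,F} → run C
t=15: ready={A,C,D,E,F} → run C
t=16: ready={A,C,D,E,F} → run C
t=17: ready={A,C,D,E,F} → run C
t=18: ready={A,C,D,E,F} → run C
t=19: ready={A,D,E,F} → run A
t=20: ready={A,D,E,F} → run A
t=21: ready={A,D,E,F} → run A
t=22: ready={D,E,F} → run D
t=23: ready={D,E,F} → run D
t=24: ready={D,E,F} → run D
t=25: ready={D,E,F} → run D
t=26: ready={D,E,F} → run D
t=27: ready={D,E,F} → run D
t=28: ready={E,F} → run F
t=29: ready={E,F} → run F
t=30: ready={E,F} → run F
t=31: ready={E,F} → run F
t=32: ready={E,F} → run F
t=33: ready={E,F} → run F
t=34: ready={E,F} → run F
t=35: ready={E} → run E
t=36: ready={E} → run E
t=37: ready={E} → run E
t=38: ready={E} → run E
t=39: ready={E} → run E
t=40: ready={E} → run E
t=41: ready={E} → run E
t=42: ready={E} → run E
t=43: (idle)
t=44: (idle)
t=45: (idle)
t=46: (idle)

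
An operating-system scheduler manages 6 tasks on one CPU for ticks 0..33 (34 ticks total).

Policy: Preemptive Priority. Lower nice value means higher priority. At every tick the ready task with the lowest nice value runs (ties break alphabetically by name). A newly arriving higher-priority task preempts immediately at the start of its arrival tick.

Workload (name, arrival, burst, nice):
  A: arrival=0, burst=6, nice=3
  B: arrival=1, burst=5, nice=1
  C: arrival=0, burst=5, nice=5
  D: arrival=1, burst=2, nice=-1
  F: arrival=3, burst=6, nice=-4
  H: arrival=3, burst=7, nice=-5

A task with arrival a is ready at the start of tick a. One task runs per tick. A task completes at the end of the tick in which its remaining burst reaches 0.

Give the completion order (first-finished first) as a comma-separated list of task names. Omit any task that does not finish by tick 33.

completion order = D, H, F, B, A, C

t=0: ready={A,C} → run A
t=1: ready={A,B,C,D} → run D
t=2: ready={A,B,C,D} → run D
t=3: ready={A,B,C,F,H} → run H
t=4: ready={A,B,C,F,H} → run H
t=5: ready={A,B,C,F,H} → run H
t=6: ready={A,B,C,F,H} → run H
t=7: ready={A,B,C,F,H} → run H
t=8: ready={A,B,C,F,H} → run H
t=9: ready={A,B,C,F,H} → run H
t=10: ready={A,B,C,F} → run F
t=11: ready={A,B,C,F} → run F
t=12: ready={A,B,C,F} → run F
t=13: ready={A,B,C,F} → run F
t=14: ready={A,B,C,F} → run F
t=15: ready={A,B,C,F} → run F
t=16: ready={A,B,C} → run B
t=17: ready={A,B,C} → run B
t=18: ready={A,B,C} → run B
t=19: ready={A,B,C} → run B
t=20: ready={A,B,C} → run B
t=21: ready={A,C} → run A
t=22: ready={A,C} → run A
t=23: ready={A,C} → run A
t=24: ready={A,C} → run A
t=25: ready={A,C} → run A
t=26: ready={C} → run C
t=27: ready={C} → run C
t=28: ready={C} → run C
t=29: ready={C} → run C
t=30: ready={C} → run C
t=31: (idle)
t=32: (idle)
t=33: (idle)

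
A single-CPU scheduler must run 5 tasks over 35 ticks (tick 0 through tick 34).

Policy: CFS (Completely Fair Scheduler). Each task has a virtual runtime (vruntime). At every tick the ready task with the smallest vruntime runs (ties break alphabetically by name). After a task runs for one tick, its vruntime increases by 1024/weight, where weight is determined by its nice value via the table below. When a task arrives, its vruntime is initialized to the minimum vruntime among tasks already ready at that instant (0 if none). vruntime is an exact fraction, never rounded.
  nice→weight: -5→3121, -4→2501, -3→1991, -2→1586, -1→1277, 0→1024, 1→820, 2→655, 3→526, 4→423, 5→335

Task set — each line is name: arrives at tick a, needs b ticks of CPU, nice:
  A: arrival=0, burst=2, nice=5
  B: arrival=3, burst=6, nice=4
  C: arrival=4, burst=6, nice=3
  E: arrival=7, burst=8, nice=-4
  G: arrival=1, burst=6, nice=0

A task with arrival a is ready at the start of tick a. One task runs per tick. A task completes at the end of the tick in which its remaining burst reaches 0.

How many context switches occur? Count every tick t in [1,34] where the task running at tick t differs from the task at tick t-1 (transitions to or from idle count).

context switches = 24

t=0: vr[A=0] → run A
t=1: vr[A=1024/335 G=1024/335] → run A
t=2: vr[G=1024/335] → run G
t=3: vr[B=1359/335 G=1359/335] → run B
t=4: vr[B=917897/141705 C=1359/335 G=1359/335] → run C
t=5: vr[B=917897/141705 C=528937/88105 G=1359/335] → run G
t=6: vr[B=917897/141705 C=528937/88105 G=1694/335] → run G
t=7: vr[B=917897/141705 C=528937/88105 E=528937/88105 G=2029/335] → run C
t=8: vr[B=917897/141705 C=700457/88105 E=528937/88105 G=2029/335] → run E
t=9: vr[B=917897/141705 C=700457/88105 E=1413090957/220350605 G=2029/335] → run G
t=10: vr[B=917897/141705 C=700457/88105 E=1413090957/220350605 G=2364/335] → run E
t=11: vr[B=917897/141705 C=700457/88105 E=1503310477/220350605 G=2364/335] → run B
t=12: vr[B=1260937/141705 C=700457/88105 E=1503310477/220350605 G=2364/335] → run E
t=13: vr[B=1260937/141705 C=700457/88105 E=1593529997/220350605 G=2364/335] → run G
t=14: vr[B=1260937/141705 C=700457/88105 E=1593529997/220350605 G=2699/335] → run E
t=15: vr[B=1260937/141705 C=700457/88105 E=1683749517/220350605 G=2699/335] → run E
t=16: vr[B=1260937/141705 C=700457/88105 E=1773969037/220350605 G=2699/335] → run C
t=17: vr[B=1260937/141705 C=871977/88105 E=1773969037/220350605 G=2699/335] → run E
t=18: vr[B=1260937/141705 C=871977/88105 E=1864188557/220350605 G=2699/335] → run G
t=19: vr[B=1260937/141705 C=871977/88105 E=1864188557/220350605] → run E
t=20: vr[B=1260937/141705 C=871977/88105 E=1954408077/220350605] → run E
t=21: vr[B=1260937/141705 C=871977/88105] → run B
t=22: vr[B=534659/47235 C=871977/88105] → run C
t=23: vr[B=534659/47235 C=1043497/88105] → run B
t=24: vr[B=1947017/141705 C=1043497/88105] → run C
t=25: vr[B=1947017/141705 C=1215017/88105] → run B
t=26: vr[B=2290057/141705 C=1215017/88105] → run C
t=27: vr[B=2290057/141705] → run B
t=28: (idle)
t=29: (idle)
t=30: (idle)
t=31: (idle)
t=32: (idle)
t=33: (idle)
t=34: (idle)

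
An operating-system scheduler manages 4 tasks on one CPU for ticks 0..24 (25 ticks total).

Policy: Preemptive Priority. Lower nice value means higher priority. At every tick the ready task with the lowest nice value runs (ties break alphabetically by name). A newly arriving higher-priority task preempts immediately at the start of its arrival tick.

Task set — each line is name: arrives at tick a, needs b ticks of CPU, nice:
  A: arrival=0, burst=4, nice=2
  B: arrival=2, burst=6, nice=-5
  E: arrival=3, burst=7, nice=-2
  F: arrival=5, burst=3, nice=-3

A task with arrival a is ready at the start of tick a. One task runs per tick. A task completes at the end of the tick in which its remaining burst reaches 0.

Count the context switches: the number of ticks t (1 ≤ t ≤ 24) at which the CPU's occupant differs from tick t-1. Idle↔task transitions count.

context switches = 5

t=0: ready={A} → run A
t=1: ready={A} → run A
t=2: ready={A,B} → run B
t=3: ready={A,B,E} → run B
t=4: ready={A,B,E} → run B
t=5: ready={A,B,E,F} → run B
t=6: ready={A,B,E,F} → run B
t=7: ready={A,B,E,F} → run B
t=8: ready={A,E,F} → run F
t=9: ready={A,E,F} → run F
t=10: ready={A,E,F} → run F
t=11: ready={A,E} → run E
t=12: ready={A,E} → run E
t=13: ready={A,E} → run E
t=14: ready={A,E} → run E
t=15: ready={A,E} → run E
t=16: ready={A,E} → run E
t=17: ready={A,E} → run E
t=18: ready={A} → run A
t=19: ready={A} → run A
t=20: (idle)
t=21: (idle)
t=22: (idle)
t=23: (idle)
t=24: (idle)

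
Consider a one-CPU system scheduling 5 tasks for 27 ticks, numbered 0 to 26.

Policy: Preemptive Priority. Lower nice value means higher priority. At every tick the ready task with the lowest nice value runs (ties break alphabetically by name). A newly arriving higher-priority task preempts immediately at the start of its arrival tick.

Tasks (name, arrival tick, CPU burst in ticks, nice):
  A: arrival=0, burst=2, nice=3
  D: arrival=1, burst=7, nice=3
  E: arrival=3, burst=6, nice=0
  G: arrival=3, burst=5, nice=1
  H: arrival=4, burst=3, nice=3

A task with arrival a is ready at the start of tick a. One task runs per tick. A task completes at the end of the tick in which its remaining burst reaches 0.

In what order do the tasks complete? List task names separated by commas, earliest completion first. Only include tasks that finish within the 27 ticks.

completion order = A, E, G, D, H

t=0: ready={A} → run A
t=1: ready={A,D} → run A
t=2: ready={D} → run D
t=3: ready={D,E,G} → run E
t=4: ready={D,E,G,H} → run E
t=5: ready={D,E,G,H} → run E
t=6: ready={D,E,G,H} → run E
t=7: ready={D,E,G,H} → run E
t=8: ready={D,E,G,H} → run E
t=9: ready={D,G,H} → run G
t=10: ready={D,G,H} → run G
t=11: ready={D,G,H} → run G
t=12: ready={D,G,H} → run G
t=13: ready={D,G,H} → run G
t=14: ready={D,H} → run D
t=15: ready={D,H} → run D
t=16: ready={D,H} → run D
t=17: ready={D,H} → run D
t=18: ready={D,H} → run D
t=19: ready={D,H} → run D
t=20: ready={H} → run H
t=21: ready={H} → run H
t=22: ready={H} → run H
t=23: (idle)
t=24: (idle)
t=25: (idle)
t=26: (idle)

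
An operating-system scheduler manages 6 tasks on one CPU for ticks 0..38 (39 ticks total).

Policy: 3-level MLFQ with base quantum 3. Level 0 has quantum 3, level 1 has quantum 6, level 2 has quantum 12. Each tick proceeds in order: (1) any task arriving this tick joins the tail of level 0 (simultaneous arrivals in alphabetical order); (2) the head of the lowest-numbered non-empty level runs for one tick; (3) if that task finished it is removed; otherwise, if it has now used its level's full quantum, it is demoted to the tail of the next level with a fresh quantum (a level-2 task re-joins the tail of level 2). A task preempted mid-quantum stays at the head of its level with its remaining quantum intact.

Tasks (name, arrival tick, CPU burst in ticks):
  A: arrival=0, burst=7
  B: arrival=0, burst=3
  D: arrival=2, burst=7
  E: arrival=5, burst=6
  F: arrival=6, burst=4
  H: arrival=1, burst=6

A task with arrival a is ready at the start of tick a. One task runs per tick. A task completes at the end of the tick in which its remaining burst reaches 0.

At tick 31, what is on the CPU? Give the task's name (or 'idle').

running at tick 31 = E

t=0: L0/L1/L2 = AB/-/- → run A
t=1: L0/L1/L2 = ABH/-/- → run A
t=2: L0/L1/L2 = ABHD/-/- → run A
t=3: L0/L1/L2 = BHD/A/- → run B
t=4: L0/L1/L2 = BHD/A/- → run B
t=5: L0/L1/L2 = BHDE/A/- → run B
t=6: L0/L1/L2 = HDEF/A/- → run H
t=7: L0/L1/L2 = HDEF/A/- → run H
t=8: L0/L1/L2 = HDEF/A/- → run H
t=9: L0/L1/L2 = DEF/AH/- → run D
t=10: L0/L1/L2 = DEF/AH/- → run D
t=11: L0/L1/L2 = DEF/AH/- → run D
t=12: L0/L1/L2 = EF/AHD/- → run E
t=13: L0/L1/L2 = EF/AHD/- → run E
t=14: L0/L1/L2 = EF/AHD/- → run E
t=15: L0/L1/L2 = F/AHDE/- → run F
t=16: L0/L1/L2 = F/AHDE/- → run F
t=17: L0/L1/L2 = F/AHDE/- → run F
t=18: L0/L1/L2 = -/AHDEF/- → run A
t=19: L0/L1/L2 = -/AHDEF/- → run A
t=20: L0/L1/L2 = -/AHDEF/- → run A
t=21: L0/L1/L2 = -/AHDEF/- → run A
t=22: L0/L1/L2 = -/HDEF/- → run H
t=23: L0/L1/L2 = -/HDEF/- → run H
t=24: L0/L1/L2 = -/HDEF/- → run H
t=25: L0/L1/L2 = -/DEF/- → run D
t=26: L0/L1/L2 = -/DEF/- → run D
t=27: L0/L1/L2 = -/DEF/- → run D
t=28: L0/L1/L2 = -/DEF/- → run D
t=29: L0/L1/L2 = -/EF/- → run E
t=30: L0/L1/L2 = -/EF/- → run E
t=31: L0/L1/L2 = -/EF/- → run E
t=32: L0/L1/L2 = -/F/- → run F
t=33: (idle)
t=34: (idle)
t=35: (idle)
t=36: (idle)
t=37: (idle)
t=38: (idle)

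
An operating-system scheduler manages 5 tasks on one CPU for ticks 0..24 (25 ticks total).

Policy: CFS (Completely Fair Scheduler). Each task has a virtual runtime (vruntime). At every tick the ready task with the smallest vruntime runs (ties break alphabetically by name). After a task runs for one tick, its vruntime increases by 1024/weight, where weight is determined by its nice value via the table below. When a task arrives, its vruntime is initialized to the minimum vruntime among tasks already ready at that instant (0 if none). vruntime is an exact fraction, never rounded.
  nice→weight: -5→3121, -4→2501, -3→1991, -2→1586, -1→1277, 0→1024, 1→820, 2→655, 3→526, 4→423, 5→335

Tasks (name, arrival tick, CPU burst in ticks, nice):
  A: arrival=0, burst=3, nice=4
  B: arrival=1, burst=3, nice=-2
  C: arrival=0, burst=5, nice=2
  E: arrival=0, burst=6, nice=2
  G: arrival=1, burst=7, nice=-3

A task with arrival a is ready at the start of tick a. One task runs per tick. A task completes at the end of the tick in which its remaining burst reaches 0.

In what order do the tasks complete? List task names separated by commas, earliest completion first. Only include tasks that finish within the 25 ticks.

t=0: vr[A=0 C=0 E=0] → run A
t=1: vr[A=1024/423 B=0 C=0 E=0 G=0] → run B
t=2: vr[A=1024/423 B=512/793 C=0 E=0 G=0] → run C
t=3: vr[A=1024/423 B=512/793 C=1024/655 E=0 G=0] → run E
t=4: vr[A=1024/423 B=512/793 C=1024/655 E=1024/655 G=0] → run G
t=5: vr[A=1024/423 B=512/793 C=1024/655 E=1024/655 G=1024/1991] → run G
t=6: vr[A=1024/423 B=512/793 C=1024/655 E=1024/655 G=2048/1991] → run B
t=7: vr[A=1024/423 B=1024/793 C=1024/655 E=1024/655 G=2048/1991] → run G
t=8: vr[A=1024/423 B=1024/793 C=1024/655 E=1024/655 G=3072/1991] → run B
t=9: vr[A=1024/423 C=1024/655 E=1024/655 G=3072/1991] → run G
t=10: vr[A=1024/423 C=1024/655 E=1024/655 G=4096/1991] → run C
t=11: vr[A=1024/423 C=2048/655 E=1024/655 G=4096/1991] → run E
t=12: vr[A=1024/423 C=2048/655 E=2048/655 G=4096/1991] → run G
t=13: vr[A=1024/423 C=2048/655 E=2048/655 G=5120/1991] → run A
t=14: vr[A=2048/423 C=2048/655 E=2048/655 G=5120/1991] → run G
t=15: vr[A=2048/423 C=2048/655 E=2048/655 G=6144/1991] → run G
t=16: vr[A=2048/423 C=2048/655 E=2048/655] → run C
t=17: vr[A=2048/423 C=3072/655 E=2048/655] → run E
t=18: vr[A=2048/423 C=3072/655 E=3072/655] → run C
t=19: vr[A=2048/423 C=4096/655 E=3072/655] → run E
t=20: vr[A=2048/423 C=4096/655 E=4096/655] → run A
t=21: vr[C=4096/655 E=4096/655] → run C
t=22: vr[E=4096/655] → run E
t=23: vr[E=1024/131] → run E
t=24: (idle)

completion order = B, G, A, C, E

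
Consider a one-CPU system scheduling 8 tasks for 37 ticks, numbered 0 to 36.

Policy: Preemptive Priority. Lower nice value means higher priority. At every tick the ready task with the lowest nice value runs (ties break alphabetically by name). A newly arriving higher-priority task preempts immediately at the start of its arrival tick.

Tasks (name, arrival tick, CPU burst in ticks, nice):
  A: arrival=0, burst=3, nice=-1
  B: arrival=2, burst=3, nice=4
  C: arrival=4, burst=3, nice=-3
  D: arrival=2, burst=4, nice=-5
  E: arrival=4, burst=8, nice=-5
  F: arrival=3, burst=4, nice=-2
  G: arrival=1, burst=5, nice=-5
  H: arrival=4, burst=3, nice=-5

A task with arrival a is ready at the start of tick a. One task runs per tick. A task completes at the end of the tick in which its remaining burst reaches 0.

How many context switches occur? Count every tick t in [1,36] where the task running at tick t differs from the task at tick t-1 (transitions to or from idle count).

context switches = 10

t=0: ready={A} → run A
t=1: ready={A,G} → run G
t=2: ready={A,B,D,G} → run D
t=3: ready={A,B,D,F,G} → run D
t=4: ready={A,B,C,D,E,F,G,H} → run D
t=5: ready={A,B,C,D,E,F,G,H} → run D
t=6: ready={A,B,C,E,F,G,H} → run E
t=7: ready={A,B,C,E,F,G,H} → run E
t=8: ready={A,B,C,E,F,G,H} → run E
t=9: ready={A,B,C,E,F,G,H} → run E
t=10: ready={A,B,C,E,F,G,H} → run E
t=11: ready={A,B,C,E,F,G,H} → run E
t=12: ready={A,B,C,E,F,G,H} → run E
t=13: ready={A,B,C,E,F,G,H} → run E
t=14: ready={A,B,C,F,G,H} → run G
t=15: ready={A,B,C,F,G,H} → run G
t=16: ready={A,B,C,F,G,H} → run G
t=17: ready={A,B,C,F,G,H} → run G
t=18: ready={A,B,C,F,H} → run H
t=19: ready={A,B,C,F,H} → run H
t=20: ready={A,B,C,F,H} → run H
t=21: ready={A,B,C,F} → run C
t=22: ready={A,B,C,F} → run C
t=23: ready={A,B,C,F} → run C
t=24: ready={A,B,F} → run F
t=25: ready={A,B,F} → run F
t=26: ready={A,B,F} → run F
t=27: ready={A,B,F} → run F
t=28: ready={A,B} → run A
t=29: ready={A,B} → run A
t=30: ready={B} → run B
t=31: ready={B} → run B
t=32: ready={B} → run B
t=33: (idle)
t=34: (idle)
t=35: (idle)
t=36: (idle)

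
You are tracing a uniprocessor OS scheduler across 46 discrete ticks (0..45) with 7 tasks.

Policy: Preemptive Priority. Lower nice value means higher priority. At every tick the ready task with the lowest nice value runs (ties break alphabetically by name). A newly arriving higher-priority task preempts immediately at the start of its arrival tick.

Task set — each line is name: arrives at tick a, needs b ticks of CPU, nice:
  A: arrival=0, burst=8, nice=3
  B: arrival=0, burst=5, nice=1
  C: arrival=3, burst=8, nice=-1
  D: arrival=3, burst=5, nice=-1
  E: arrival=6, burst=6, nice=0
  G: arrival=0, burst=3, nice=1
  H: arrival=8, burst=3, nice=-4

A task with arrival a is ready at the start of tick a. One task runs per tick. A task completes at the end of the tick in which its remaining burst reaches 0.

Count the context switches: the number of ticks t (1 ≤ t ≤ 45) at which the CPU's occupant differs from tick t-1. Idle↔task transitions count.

context switches = 9

t=0: ready={A,B,G} → run B
t=1: ready={A,B,G} → run B
t=2: ready={A,B,G} → run B
t=3: ready={A,B,C,D,G} → run C
t=4: ready={A,B,C,D,G} → run C
t=5: ready={A,B,C,D,G} → run C
t=6: ready={A,B,C,D,E,G} → run C
t=7: ready={A,B,C,D,E,G} → run C
t=8: ready={A,B,C,D,E,G,H} → run H
t=9: ready={A,B,C,D,E,G,H} → run H
t=10: ready={A,B,C,D,E,G,H} → run H
t=11: ready={A,B,C,D,E,G} → run C
t=12: ready={A,B,C,D,E,G} → run C
t=13: ready={A,B,C,D,E,G} → run C
t=14: ready={A,B,D,E,G} → run D
t=15: ready={A,B,D,E,G} → run D
t=16: ready={A,B,D,E,G} → run D
t=17: ready={A,B,D,E,G} → run D
t=18: ready={A,B,D,E,G} → run D
t=19: ready={A,B,E,G} → run E
t=20: ready={A,B,E,G} → run E
t=21: ready={A,B,E,G} → run E
t=22: ready={A,B,E,G} → run E
t=23: ready={A,B,E,G} → run E
t=24: ready={A,B,E,G} → run E
t=25: ready={A,B,G} → run B
t=26: ready={A,B,G} → run B
t=27: ready={A,G} → run G
t=28: ready={A,G} → run G
t=29: ready={A,G} → run G
t=30: ready={A} → run A
t=31: ready={A} → run A
t=32: ready={A} → run A
t=33: ready={A} → run A
t=34: ready={A} → run A
t=35: ready={A} → run A
t=36: ready={A} → run A
t=37: ready={A} → run A
t=38: (idle)
t=39: (idle)
t=40: (idle)
t=41: (idle)
t=42: (idle)
t=43: (idle)
t=44: (idle)
t=45: (idle)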